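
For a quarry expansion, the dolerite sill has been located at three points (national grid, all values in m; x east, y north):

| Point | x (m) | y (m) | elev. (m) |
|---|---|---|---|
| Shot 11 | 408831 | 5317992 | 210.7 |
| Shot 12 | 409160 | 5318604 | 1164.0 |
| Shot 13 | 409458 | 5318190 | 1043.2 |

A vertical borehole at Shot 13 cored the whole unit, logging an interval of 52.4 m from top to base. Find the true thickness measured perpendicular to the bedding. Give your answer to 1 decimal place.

Let the plane be z = a·x + b·y + c.
Shot 12−Shot 11: 329a + 612b = 953.3;  Shot 13−Shot 11: 627a + 198b = 832.5.
Solving gives a = 1.00676, b = 1.01646.
|∇z| = √(a²+b²) = 1.43065, so dip δ = arctan(1.43065) = 55.05°.
True thickness = vertical thickness × cos δ = 52.4 × cos 55.05° = 30.0 m.

30.0 m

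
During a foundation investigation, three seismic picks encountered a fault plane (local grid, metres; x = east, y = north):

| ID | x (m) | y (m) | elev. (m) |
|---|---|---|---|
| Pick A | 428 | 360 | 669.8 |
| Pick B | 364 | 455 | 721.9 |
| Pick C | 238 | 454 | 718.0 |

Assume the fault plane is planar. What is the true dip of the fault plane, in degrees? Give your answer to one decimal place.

29.5°

Two edge vectors: Pick A→Pick B = (-64, 95, 52.1), Pick A→Pick C = (-190, 94, 48.2).
Normal n = (Pick A→Pick B) × (Pick A→Pick C) = (-318.4, -6814.2, 12034).
So ∂z/∂x = −n_x/n_z = 0.02646 and ∂z/∂y = −n_y/n_z = 0.56625.
Gradient magnitude |∇z| = √(a² + b²) = √(0.00070 + 0.32063) = 0.56686.
True dip = arctan(0.56686) = 29.5°, dipping toward S (azimuth ≈ 183°).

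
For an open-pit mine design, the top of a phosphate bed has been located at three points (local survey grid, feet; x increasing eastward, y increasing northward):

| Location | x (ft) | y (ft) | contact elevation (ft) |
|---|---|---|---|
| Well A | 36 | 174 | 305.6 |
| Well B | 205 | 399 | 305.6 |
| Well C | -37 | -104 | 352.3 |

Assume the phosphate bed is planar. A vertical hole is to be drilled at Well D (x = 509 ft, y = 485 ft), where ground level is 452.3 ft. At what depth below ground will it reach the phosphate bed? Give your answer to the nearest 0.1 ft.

64.4 ft

Let the plane be z = a·x + b·y + c.
Well B−Well A: 169a + 225b = 0;  Well C−Well A: −73a − 278b = 46.7.
Solving gives a = 0.34387, b = −0.25828.
Then c = 305.6 − a·36 − b·174 = 338.16.
At (509, 485): z_contact = 175.03 − 125.27 + 338.16 = 387.92 ft.
Depth below ground = 452.3 − 387.92 = 64.4 ft.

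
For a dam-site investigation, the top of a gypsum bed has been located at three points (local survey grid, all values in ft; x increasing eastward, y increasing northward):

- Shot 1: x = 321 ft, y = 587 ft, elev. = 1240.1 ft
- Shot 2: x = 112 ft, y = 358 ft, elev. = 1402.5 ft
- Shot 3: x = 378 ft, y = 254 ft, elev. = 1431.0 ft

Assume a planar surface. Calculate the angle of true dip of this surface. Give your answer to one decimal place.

31.3°

Two edge vectors: Shot 1→Shot 2 = (-209, -229, 162.4), Shot 1→Shot 3 = (57, -333, 190.9).
Normal n = (Shot 1→Shot 2) × (Shot 1→Shot 3) = (10363.1, 49154.9, 82650).
So ∂z/∂x = −n_x/n_z = −0.12539 and ∂z/∂y = −n_y/n_z = −0.59474.
Gradient magnitude |∇z| = √(a² + b²) = √(0.01572 + 0.35371) = 0.60781.
True dip = arctan(0.60781) = 31.3°, dipping toward NNE (azimuth ≈ 012°).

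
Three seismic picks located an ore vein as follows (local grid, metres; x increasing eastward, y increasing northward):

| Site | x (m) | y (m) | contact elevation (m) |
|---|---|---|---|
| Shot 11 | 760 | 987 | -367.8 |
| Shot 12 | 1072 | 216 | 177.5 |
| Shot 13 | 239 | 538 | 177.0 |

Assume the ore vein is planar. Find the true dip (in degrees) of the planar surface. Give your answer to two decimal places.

Two edge vectors: Shot 11→Shot 12 = (312, -771, 545.3), Shot 11→Shot 13 = (-521, -449, 544.8).
Normal n = (Shot 11→Shot 12) × (Shot 11→Shot 13) = (-175201.1, -454078.9, -541779).
So ∂z/∂x = −n_x/n_z = −0.32338 and ∂z/∂y = −n_y/n_z = −0.83813.
Gradient magnitude |∇z| = √(a² + b²) = √(0.10458 + 0.70245) = 0.89835.
True dip = arctan(0.89835) = 41.93°, dipping toward NNE (azimuth ≈ 021°).

41.93°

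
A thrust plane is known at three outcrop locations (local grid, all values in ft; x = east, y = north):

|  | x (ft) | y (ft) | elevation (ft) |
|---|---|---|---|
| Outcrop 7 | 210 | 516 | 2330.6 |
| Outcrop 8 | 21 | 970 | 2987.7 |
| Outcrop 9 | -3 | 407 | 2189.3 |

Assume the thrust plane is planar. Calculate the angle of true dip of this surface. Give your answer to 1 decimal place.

54.9°

Let the plane be z = a·x + b·y + c.
Outcrop 8−Outcrop 7: −189a + 454b = 657.1;  Outcrop 9−Outcrop 7: −213a − 109b = −141.3.
Solving gives a = −0.06371, b = 1.42083.
Gradient magnitude |∇z| = √(a² + b²) = √(0.00406 + 2.01877) = 1.42226.
True dip = arctan(1.42226) = 54.9°, dipping toward S (azimuth ≈ 177°).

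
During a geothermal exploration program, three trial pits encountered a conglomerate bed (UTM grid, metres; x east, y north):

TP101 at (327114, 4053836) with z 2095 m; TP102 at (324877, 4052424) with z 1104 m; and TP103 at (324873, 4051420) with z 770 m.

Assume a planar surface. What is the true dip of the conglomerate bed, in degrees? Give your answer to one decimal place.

22.1°

Two edge vectors: TP101→TP102 = (-2237, -1412, -991), TP101→TP103 = (-2241, -2416, -1325).
Normal n = (TP101→TP102) × (TP101→TP103) = (-523356, -743194, 2240300).
So ∂z/∂x = −n_x/n_z = 0.23361 and ∂z/∂y = −n_y/n_z = 0.33174.
Gradient magnitude |∇z| = √(a² + b²) = √(0.05457 + 0.11005) = 0.40574.
True dip = arctan(0.40574) = 22.1°, dipping toward SW (azimuth ≈ 215°).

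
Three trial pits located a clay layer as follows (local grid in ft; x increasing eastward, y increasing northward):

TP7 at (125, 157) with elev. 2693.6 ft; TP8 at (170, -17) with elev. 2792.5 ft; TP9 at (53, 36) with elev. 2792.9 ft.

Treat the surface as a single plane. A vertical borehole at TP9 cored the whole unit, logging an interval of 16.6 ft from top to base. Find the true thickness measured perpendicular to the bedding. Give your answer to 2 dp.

Two edge vectors: TP7→TP8 = (45, -174, 98.9), TP7→TP9 = (-72, -121, 99.3).
Normal n = (TP7→TP8) × (TP7→TP9) = (-5311.3, -11589.3, -17973).
So ∂z/∂x = −n_x/n_z = −0.29552 and ∂z/∂y = −n_y/n_z = −0.64482.
|∇z| = √(a²+b²) = 0.70931, so dip δ = arctan(0.70931) = 35.35°.
True thickness = vertical thickness × cos δ = 16.6 × cos 35.35° = 13.54 ft.

13.54 ft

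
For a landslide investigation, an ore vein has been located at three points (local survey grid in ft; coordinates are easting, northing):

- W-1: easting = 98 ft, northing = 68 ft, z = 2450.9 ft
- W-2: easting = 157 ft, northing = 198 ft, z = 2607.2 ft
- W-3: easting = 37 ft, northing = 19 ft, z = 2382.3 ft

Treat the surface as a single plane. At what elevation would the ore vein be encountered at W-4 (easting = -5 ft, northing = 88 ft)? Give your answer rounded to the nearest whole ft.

Two edge vectors: W-1→W-2 = (59, 130, 156.3), W-1→W-3 = (-61, -49, -68.6).
Normal n = (W-1→W-2) × (W-1→W-3) = (-1259.3, -5486.9, 5039).
So ∂z/∂easting = −n_x/n_z = 0.24991 and ∂z/∂northing = −n_y/n_z = 1.08889.
Intercept c from W-1: 2450.9 − 24.49 − 74.04 = 2352.36.
At (-5, 88): z = −1.2 + 95.8 + 2352.36 = 2446.9 ft.

2447 ft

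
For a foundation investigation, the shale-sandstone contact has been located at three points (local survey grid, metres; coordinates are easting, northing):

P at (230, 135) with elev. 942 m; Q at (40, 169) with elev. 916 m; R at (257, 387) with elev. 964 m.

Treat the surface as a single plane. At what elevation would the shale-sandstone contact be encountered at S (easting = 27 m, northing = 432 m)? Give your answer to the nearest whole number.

Two edge vectors: P→Q = (-190, 34, -26), P→R = (27, 252, 22).
Normal n = (P→Q) × (P→R) = (7300, 3478, -48798).
So ∂z/∂easting = −n_x/n_z = 0.14960 and ∂z/∂northing = −n_y/n_z = 0.07127.
Intercept c from P: 942 − 34.41 − 9.62 = 897.97.
At (27, 432): z = 4.0 + 30.8 + 897.97 = 932.8 m.

933 m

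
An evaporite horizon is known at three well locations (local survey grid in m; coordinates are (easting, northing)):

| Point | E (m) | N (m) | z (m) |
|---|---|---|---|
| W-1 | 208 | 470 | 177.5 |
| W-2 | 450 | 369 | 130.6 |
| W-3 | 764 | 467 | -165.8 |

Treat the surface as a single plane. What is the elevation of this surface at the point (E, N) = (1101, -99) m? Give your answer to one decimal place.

206.3 m

Two edge vectors: W-1→W-2 = (242, -101, -46.9), W-1→W-3 = (556, -3, -343.3).
Normal n = (W-1→W-2) × (W-1→W-3) = (34532.6, 57002.2, 55430).
So ∂z/∂E = −n_x/n_z = −0.622995 and ∂z/∂N = −n_y/n_z = −1.028364.
Intercept c from W-1: 177.5 + 129.58 + 483.33 = 790.41.
At (1101, -99): z = −685.9 + 101.8 + 790.41 = 206.3 m.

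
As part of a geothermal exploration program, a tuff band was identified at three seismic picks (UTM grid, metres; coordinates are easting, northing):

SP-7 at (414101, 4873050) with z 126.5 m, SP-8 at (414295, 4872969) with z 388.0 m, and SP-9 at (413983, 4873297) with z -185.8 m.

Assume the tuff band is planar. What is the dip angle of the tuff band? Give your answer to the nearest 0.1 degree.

52.1°

Two edge vectors: SP-7→SP-8 = (194, -81, 261.5), SP-7→SP-9 = (-118, 247, -312.3).
Normal n = (SP-7→SP-8) × (SP-7→SP-9) = (-39294.2, 29729.2, 38360).
So ∂z/∂easting = −n_x/n_z = 1.02435 and ∂z/∂northing = −n_y/n_z = −0.77501.
Gradient magnitude |∇z| = √(a² + b²) = √(1.04930 + 0.60063) = 1.28450.
True dip = arctan(1.28450) = 52.1°, dipping toward NW (azimuth ≈ 307°).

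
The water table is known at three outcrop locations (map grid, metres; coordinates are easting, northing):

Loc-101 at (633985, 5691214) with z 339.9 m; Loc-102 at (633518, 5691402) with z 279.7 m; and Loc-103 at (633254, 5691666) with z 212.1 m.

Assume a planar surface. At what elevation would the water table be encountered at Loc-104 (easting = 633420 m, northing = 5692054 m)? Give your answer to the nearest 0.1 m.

Let the plane be z = a·easting + b·northing + c.
Loc-102−Loc-101: −467a + 188b = −60.2;  Loc-103−Loc-101: −731a + 452b = −127.8.
Solving gives a = 0.043227979, b = −0.212832627.
Then c = 339.9 − a·633985 − b·5691214 = 1184210.04.
At (633420, 5692054): z = 27381.5 − 1211454.8 + 1184210.04 = 136.7 m.

136.7 m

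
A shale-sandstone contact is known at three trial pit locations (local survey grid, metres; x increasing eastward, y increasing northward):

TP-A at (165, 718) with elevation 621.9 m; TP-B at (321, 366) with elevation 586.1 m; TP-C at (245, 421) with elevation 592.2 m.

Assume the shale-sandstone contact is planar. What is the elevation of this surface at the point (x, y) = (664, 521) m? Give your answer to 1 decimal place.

Let the plane be z = a·x + b·y + c.
TP-B−TP-A: 156a − 352b = −35.8;  TP-C−TP-A: 80a − 297b = −29.7.
Solving gives a = −0.00981, b = 0.09736.
Then c = 621.9 − a·165 − b·718 = 553.61.
At (664, 521): z = −6.5 + 50.7 + 553.61 = 597.8 m.

597.8 m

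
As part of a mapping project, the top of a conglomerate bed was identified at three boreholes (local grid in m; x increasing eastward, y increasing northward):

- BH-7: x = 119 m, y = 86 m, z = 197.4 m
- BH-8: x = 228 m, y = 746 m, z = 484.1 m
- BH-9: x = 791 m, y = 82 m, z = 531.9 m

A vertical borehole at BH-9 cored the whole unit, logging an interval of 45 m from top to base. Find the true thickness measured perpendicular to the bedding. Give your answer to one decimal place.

38.4 m

Let the plane be z = a·x + b·y + c.
BH-8−BH-7: 109a + 660b = 286.7;  BH-9−BH-7: 672a − 4b = 334.5.
Solving gives a = 0.49986, b = 0.35184.
|∇z| = √(a²+b²) = 0.61127, so dip δ = arctan(0.61127) = 31.44°.
True thickness = vertical thickness × cos δ = 45 × cos 31.44° = 38.4 m.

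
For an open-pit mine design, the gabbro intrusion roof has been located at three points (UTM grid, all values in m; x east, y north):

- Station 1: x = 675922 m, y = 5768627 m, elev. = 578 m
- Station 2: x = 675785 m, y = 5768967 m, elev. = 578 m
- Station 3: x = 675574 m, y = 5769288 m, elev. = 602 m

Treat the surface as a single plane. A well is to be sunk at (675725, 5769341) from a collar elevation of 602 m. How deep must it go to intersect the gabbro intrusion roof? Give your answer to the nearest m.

Let the plane be z = a·x + b·y + c.
Station 2−Station 1: −137a + 340b = 0;  Station 3−Station 1: −348a + 661b = 24.
Solving gives a = −0.29391636, b = −0.11843101.
Then c = 578 − a·675922 − b·5768627 = 882426.83.
At (675725, 5769341): z_contact = −198606.6 − 683268.9 + 882426.83 = 551.3 m.
Depth below ground = 602 − 551.3 = 51 m.

51 m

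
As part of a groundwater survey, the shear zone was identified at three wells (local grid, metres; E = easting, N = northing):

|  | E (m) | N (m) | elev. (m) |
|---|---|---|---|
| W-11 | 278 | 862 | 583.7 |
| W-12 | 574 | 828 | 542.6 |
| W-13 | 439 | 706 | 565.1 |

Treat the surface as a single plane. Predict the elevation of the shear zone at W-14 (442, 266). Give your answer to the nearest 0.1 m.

Let the plane be z = a·E + b·N + c.
W-12−W-11: 296a − 34b = −41.1;  W-13−W-11: 161a − 156b = −18.6.
Solving gives a = −0.14199, b = −0.02731.
Then c = 583.7 − a·278 − b·862 = 646.71.
At (442, 266): z = −62.8 − 7.3 + 646.71 = 576.7 m.

576.7 m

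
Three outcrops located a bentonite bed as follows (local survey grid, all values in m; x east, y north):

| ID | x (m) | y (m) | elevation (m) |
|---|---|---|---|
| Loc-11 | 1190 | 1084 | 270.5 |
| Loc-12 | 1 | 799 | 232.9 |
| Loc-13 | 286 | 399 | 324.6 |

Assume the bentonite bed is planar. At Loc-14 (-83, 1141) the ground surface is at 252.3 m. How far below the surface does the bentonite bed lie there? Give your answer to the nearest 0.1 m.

Let the plane be z = a·x + b·y + c.
Loc-12−Loc-11: −1189a − 285b = −37.6;  Loc-13−Loc-11: −904a − 685b = 54.1.
Solving gives a = 0.073945, b = −0.176564.
Then c = 270.5 − a·1190 − b·1084 = 373.90.
At (-83, 1141): z_contact = −6.14 − 201.46 + 373.90 = 166.30 m.
Depth below ground = 252.3 − 166.30 = 86.0 m.

86.0 m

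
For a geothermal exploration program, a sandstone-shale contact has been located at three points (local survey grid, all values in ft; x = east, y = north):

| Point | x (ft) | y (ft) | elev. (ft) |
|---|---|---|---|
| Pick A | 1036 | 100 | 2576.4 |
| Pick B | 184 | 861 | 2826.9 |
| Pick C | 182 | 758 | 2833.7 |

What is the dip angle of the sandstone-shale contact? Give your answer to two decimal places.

19.39°

Let the plane be z = a·x + b·y + c.
Pick B−Pick A: −852a + 761b = 250.5;  Pick C−Pick A: −854a + 658b = 257.3.
Solving gives a = −0.34696, b = −0.05928.
Gradient magnitude |∇z| = √(a² + b²) = √(0.12038 + 0.00351) = 0.35199.
True dip = arctan(0.35199) = 19.39°, dipping toward E (azimuth ≈ 080°).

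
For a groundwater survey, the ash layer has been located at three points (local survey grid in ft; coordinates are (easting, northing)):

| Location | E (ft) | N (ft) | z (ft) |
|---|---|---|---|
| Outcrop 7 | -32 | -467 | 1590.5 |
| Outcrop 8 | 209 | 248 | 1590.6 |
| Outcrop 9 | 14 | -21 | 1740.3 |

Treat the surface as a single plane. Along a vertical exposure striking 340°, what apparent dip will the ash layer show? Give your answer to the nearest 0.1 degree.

43.4°

Two edge vectors: Outcrop 7→Outcrop 8 = (241, 715, 0.1), Outcrop 7→Outcrop 9 = (46, 446, 149.8).
Normal n = (Outcrop 7→Outcrop 8) × (Outcrop 7→Outcrop 9) = (107062.4, -36097.2, 74596).
So ∂z/∂E = −n_x/n_z = −1.43523 and ∂z/∂N = −n_y/n_z = 0.48390.
Unit vector along 340° is (sin 340°, cos 340°) = (-0.3420, 0.9397).
Slope in that direction = a·(-0.3420) + b·(0.9397) = 0.94560.
Apparent dip = arctan|0.94560| = 43.4° (true dip is 56.6°, so apparent ≤ true as expected).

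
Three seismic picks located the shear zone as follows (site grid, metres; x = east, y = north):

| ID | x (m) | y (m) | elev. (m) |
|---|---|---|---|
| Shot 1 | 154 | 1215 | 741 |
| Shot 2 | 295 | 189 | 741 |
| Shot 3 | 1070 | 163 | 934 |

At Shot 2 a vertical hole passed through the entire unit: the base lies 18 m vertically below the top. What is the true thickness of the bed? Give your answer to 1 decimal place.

Let the plane be z = a·x + b·y + c.
Shot 2−Shot 1: 141a − 1026b = 0;  Shot 3−Shot 1: 916a − 1052b = 193.
Solving gives a = 0.25019, b = 0.03438.
|∇z| = √(a²+b²) = 0.25254, so dip δ = arctan(0.25254) = 14.17°.
True thickness = vertical thickness × cos δ = 18 × cos 14.17° = 17.5 m.

17.5 m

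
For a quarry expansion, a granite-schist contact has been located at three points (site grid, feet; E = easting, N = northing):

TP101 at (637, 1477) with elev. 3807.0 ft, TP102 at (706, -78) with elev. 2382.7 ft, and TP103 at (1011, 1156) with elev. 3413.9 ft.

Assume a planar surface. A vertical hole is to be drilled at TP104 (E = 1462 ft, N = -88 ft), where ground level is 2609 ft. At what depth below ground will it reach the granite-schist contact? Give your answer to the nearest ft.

Two edge vectors: TP101→TP102 = (69, -1555, -1424.3), TP101→TP103 = (374, -321, -393.1).
Normal n = (TP101→TP102) × (TP101→TP103) = (154070.2, -505564.3, 559421).
So ∂z/∂E = −n_x/n_z = −0.27541 and ∂z/∂N = −n_y/n_z = 0.90373.
Intercept c from TP101: 3807 + 175.44 − 1334.81 = 2647.63.
At (1462, -88): z_contact = −402.6 − 79.5 + 2647.63 = 2165.5 ft.
Depth below ground = 2609 − 2165.5 = 444 ft.

444 ft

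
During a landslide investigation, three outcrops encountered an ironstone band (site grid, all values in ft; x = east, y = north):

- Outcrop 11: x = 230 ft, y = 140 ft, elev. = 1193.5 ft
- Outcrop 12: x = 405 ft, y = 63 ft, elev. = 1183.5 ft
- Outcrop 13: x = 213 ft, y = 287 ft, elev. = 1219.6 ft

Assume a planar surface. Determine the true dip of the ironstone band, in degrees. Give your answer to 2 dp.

Two edge vectors: Outcrop 11→Outcrop 12 = (175, -77, -10), Outcrop 11→Outcrop 13 = (-17, 147, 26.1).
Normal n = (Outcrop 11→Outcrop 12) × (Outcrop 11→Outcrop 13) = (-539.7, -4397.5, 24416).
So ∂z/∂x = −n_x/n_z = 0.02210 and ∂z/∂y = −n_y/n_z = 0.18011.
Gradient magnitude |∇z| = √(a² + b²) = √(0.00049 + 0.03244) = 0.18146.
True dip = arctan(0.18146) = 10.28°, dipping toward S (azimuth ≈ 187°).

10.28°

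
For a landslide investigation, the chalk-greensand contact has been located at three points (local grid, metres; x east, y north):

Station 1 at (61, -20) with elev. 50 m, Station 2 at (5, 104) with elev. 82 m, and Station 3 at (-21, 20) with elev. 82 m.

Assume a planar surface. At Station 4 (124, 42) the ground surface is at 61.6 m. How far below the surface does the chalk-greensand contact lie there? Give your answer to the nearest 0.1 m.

Let the plane be z = a·x + b·y + c.
Station 2−Station 1: −56a + 124b = 32;  Station 3−Station 1: −82a + 40b = 32.
Solving gives a = −0.33905, b = 0.10494.
Then c = 50 − a·61 − b·-20 = 72.78.
At (124, 42): z_contact = −42.04 + 4.41 + 72.78 = 35.15 m.
Depth below ground = 61.6 − 35.15 = 26.5 m.

26.5 m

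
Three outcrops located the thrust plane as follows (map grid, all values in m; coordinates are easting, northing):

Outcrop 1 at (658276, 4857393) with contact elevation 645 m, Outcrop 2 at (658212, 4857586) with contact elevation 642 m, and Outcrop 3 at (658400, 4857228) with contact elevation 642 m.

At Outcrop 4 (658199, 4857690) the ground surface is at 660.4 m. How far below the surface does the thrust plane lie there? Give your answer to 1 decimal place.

21.7 m

Two edge vectors: Outcrop 1→Outcrop 2 = (-64, 193, -3), Outcrop 1→Outcrop 3 = (124, -165, -3).
Normal n = (Outcrop 1→Outcrop 2) × (Outcrop 1→Outcrop 3) = (-1074, -564, -13372).
So ∂z/∂easting = −n_x/n_z = −0.080317080 and ∂z/∂northing = −n_y/n_z = −0.042177685.
Intercept c from Outcrop 1: 645 + 52870.81 + 204873.59 = 258389.40.
At (658199, 4857690): z_contact = −52864.62 − 204886.12 + 258389.40 = 638.66 m.
Depth below ground = 660.4 − 638.66 = 21.7 m.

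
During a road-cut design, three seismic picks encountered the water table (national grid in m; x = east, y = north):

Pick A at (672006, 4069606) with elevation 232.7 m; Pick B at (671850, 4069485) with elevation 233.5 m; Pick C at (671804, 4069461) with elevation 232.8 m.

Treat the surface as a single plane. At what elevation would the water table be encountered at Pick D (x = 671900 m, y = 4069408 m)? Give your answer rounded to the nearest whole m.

243 m

Two edge vectors: Pick A→Pick B = (-156, -121, 0.8), Pick A→Pick C = (-202, -145, 0.1).
Normal n = (Pick A→Pick B) × (Pick A→Pick C) = (103.9, -146, -1822).
So ∂z/∂x = −n_x/n_z = 0.05702525 and ∂z/∂y = −n_y/n_z = −0.08013172.
Intercept c from Pick A: 232.7 − 38321.31 + 326104.54 = 288015.93.
At (671900, 4069408): z = 38315.3 − 326088.7 + 288015.93 = 242.5 m.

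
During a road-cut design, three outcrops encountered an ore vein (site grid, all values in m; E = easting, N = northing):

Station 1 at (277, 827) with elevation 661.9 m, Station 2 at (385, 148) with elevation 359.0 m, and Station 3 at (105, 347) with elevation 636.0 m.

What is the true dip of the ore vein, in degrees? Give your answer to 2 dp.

Two edge vectors: Station 1→Station 2 = (108, -679, -302.9), Station 1→Station 3 = (-172, -480, -25.9).
Normal n = (Station 1→Station 2) × (Station 1→Station 3) = (-127805.9, 54896, -168628).
So ∂z/∂E = −n_x/n_z = −0.75792 and ∂z/∂N = −n_y/n_z = 0.32554.
Gradient magnitude |∇z| = √(a² + b²) = √(0.57444 + 0.10598) = 0.82487.
True dip = arctan(0.82487) = 39.52°, dipping toward ESE (azimuth ≈ 113°).

39.52°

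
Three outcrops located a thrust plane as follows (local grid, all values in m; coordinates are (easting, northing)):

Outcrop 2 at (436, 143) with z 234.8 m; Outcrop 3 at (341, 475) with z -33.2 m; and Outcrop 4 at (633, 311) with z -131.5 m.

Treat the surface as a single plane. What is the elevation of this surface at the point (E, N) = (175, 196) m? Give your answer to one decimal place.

Let the plane be z = a·E + b·N + c.
Outcrop 3−Outcrop 2: −95a + 332b = −268;  Outcrop 4−Outcrop 2: 197a + 168b = −366.3.
Solving gives a = −0.94130, b = −1.07658.
Then c = 234.8 − a·436 − b·143 = 799.16.
At (175, 196): z = −164.7 − 211.0 + 799.16 = 423.4 m.

423.4 m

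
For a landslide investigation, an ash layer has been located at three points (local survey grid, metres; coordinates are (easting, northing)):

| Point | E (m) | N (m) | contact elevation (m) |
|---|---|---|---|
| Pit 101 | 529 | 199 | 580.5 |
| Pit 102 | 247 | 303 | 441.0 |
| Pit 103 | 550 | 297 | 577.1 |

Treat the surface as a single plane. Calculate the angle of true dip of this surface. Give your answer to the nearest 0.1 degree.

24.9°

Two edge vectors: Pit 101→Pit 102 = (-282, 104, -139.5), Pit 101→Pit 103 = (21, 98, -3.4).
Normal n = (Pit 101→Pit 102) × (Pit 101→Pit 103) = (13317.4, -3888.3, -29820).
So ∂z/∂E = −n_x/n_z = 0.44659 and ∂z/∂N = −n_y/n_z = −0.13039.
Gradient magnitude |∇z| = √(a² + b²) = √(0.19945 + 0.01700) = 0.46524.
True dip = arctan(0.46524) = 24.9°, dipping toward WNW (azimuth ≈ 286°).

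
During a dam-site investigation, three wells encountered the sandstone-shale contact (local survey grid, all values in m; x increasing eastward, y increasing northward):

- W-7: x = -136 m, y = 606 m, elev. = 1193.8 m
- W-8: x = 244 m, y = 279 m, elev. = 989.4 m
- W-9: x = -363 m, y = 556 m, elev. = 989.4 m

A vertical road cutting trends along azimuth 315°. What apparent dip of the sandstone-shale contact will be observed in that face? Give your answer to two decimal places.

Two edge vectors: W-7→W-8 = (380, -327, -204.4), W-7→W-9 = (-227, -50, -204.4).
Normal n = (W-7→W-8) × (W-7→W-9) = (56618.8, 124070.8, -93229).
So ∂z/∂x = −n_x/n_z = 0.60731 and ∂z/∂y = −n_y/n_z = 1.33082.
Unit vector along 315° is (sin 315°, cos 315°) = (-0.7071, 0.7071).
Slope in that direction = a·(-0.7071) + b·(0.7071) = 0.51160.
Apparent dip = arctan|0.51160| = 27.09° (true dip is 55.6°, so apparent ≤ true as expected).

27.09°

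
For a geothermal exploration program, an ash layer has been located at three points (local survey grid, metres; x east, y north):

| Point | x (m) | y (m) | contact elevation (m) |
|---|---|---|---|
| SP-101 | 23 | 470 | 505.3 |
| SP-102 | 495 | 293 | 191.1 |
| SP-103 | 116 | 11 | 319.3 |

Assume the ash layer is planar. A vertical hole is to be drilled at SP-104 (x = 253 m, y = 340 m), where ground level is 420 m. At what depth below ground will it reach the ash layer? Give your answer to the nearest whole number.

Two edge vectors: SP-101→SP-102 = (472, -177, -314.2), SP-101→SP-103 = (93, -459, -186).
Normal n = (SP-101→SP-102) × (SP-101→SP-103) = (-111295.8, 58571.4, -200187).
So ∂z/∂x = −n_x/n_z = −0.55596 and ∂z/∂y = −n_y/n_z = 0.29258.
Intercept c from SP-101: 505.3 + 12.79 − 137.51 = 380.57.
At (253, 340): z_contact = −140.7 + 99.5 + 380.57 = 339.4 m.
Depth below ground = 420 − 339.4 = 81 m.

81 m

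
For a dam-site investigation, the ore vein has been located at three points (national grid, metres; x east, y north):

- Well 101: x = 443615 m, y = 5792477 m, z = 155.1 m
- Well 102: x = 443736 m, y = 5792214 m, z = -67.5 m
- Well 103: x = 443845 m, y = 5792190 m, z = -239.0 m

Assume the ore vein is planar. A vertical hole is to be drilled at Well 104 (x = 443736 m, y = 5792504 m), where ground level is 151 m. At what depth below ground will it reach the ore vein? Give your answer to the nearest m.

Two edge vectors: Well 101→Well 102 = (121, -263, -222.6), Well 101→Well 103 = (230, -287, -394.1).
Normal n = (Well 101→Well 102) × (Well 101→Well 103) = (39762.1, -3511.9, 25763).
So ∂z/∂x = −n_x/n_z = −1.54338004 and ∂z/∂y = −n_y/n_z = 0.13631565.
Intercept c from Well 101: 155.1 + 684666.54 − 789605.25 = −104783.61.
At (443736, 5792504): z_contact = −684853.3 + 789608.9 − 104783.61 = -28.0 m.
Depth below ground = 151 − (-28.0) = 179 m.

179 m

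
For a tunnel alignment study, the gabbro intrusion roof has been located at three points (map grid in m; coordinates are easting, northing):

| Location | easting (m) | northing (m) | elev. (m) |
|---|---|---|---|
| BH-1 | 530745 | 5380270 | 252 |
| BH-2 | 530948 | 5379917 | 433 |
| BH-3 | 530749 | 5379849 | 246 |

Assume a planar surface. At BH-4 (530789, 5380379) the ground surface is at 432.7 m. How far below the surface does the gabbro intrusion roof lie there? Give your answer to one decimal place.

137.2 m

Let the plane be z = a·easting + b·northing + c.
BH-2−BH-1: 203a − 353b = 181;  BH-3−BH-1: 4a − 421b = −6.
Solving gives a = 0.931803310, b = 0.023105020.
Then c = 252 − a·530745 − b·5380270 = −618609.19.
At (530789, 5380379): z_contact = 494590.95 + 124313.76 − 618609.19 = 295.52 m.
Depth below ground = 432.7 − 295.52 = 137.2 m.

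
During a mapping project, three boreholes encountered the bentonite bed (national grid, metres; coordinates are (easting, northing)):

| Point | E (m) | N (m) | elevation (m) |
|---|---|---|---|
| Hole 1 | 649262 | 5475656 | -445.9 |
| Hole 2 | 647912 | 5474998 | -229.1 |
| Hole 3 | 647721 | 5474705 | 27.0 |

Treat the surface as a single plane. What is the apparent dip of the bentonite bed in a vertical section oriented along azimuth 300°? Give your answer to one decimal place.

42.0°

Let the plane be z = a·E + b·N + c.
Hole 2−Hole 1: −1350a − 658b = 216.8;  Hole 3−Hole 1: −1541a − 951b = 472.9.
Solving gives a = 0.38904, b = −1.12767.
Unit vector along 300° is (sin 300°, cos 300°) = (-0.8660, 0.5000).
Slope in that direction = a·(-0.8660) + b·(0.5000) = −0.90075.
Apparent dip = arctan|0.90075| = 42.0° (true dip is 50.0°, so apparent ≤ true as expected).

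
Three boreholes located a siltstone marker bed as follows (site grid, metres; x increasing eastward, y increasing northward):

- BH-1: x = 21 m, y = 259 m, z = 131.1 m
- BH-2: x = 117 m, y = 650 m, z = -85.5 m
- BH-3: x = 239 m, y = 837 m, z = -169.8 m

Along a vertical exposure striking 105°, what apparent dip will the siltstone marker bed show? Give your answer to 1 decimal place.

22.0°

Two edge vectors: BH-1→BH-2 = (96, 391, -216.6), BH-1→BH-3 = (218, 578, -300.9).
Normal n = (BH-1→BH-2) × (BH-1→BH-3) = (7542.9, -18332.4, -29750).
So ∂z/∂x = −n_x/n_z = 0.25354 and ∂z/∂y = −n_y/n_z = −0.61622.
Unit vector along 105° is (sin 105°, cos 105°) = (0.9659, -0.2588).
Slope in that direction = a·(0.9659) + b·(-0.2588) = 0.40439.
Apparent dip = arctan|0.40439| = 22.0° (true dip is 33.7°, so apparent ≤ true as expected).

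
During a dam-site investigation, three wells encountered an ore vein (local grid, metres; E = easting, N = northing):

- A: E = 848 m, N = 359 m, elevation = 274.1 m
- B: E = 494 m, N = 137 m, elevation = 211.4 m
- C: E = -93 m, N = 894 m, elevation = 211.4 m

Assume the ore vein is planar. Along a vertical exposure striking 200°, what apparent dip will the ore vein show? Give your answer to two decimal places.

7.27°

Two edge vectors: A→B = (-354, -222, -62.7), A→C = (-941, 535, -62.7).
Normal n = (A→B) × (A→C) = (47463.9, 36804.9, -398292).
So ∂z/∂E = −n_x/n_z = 0.11917 and ∂z/∂N = −n_y/n_z = 0.09241.
Unit vector along 200° is (sin 200°, cos 200°) = (-0.3420, -0.9397).
Slope in that direction = a·(-0.3420) + b·(-0.9397) = −0.12759.
Apparent dip = arctan|0.12759| = 7.27° (true dip is 8.6°, so apparent ≤ true as expected).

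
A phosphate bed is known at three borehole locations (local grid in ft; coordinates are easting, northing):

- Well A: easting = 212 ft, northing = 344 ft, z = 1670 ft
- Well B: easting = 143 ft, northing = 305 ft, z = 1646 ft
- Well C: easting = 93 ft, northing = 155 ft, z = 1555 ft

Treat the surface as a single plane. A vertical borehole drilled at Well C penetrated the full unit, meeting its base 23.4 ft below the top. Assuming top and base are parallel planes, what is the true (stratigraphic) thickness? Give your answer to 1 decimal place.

Two edge vectors: Well A→Well B = (-69, -39, -24), Well A→Well C = (-119, -189, -115).
Normal n = (Well A→Well B) × (Well A→Well C) = (-51, -5079, 8400).
So ∂z/∂easting = −n_x/n_z = 0.00607 and ∂z/∂northing = −n_y/n_z = 0.60464.
|∇z| = √(a²+b²) = 0.60467, so dip δ = arctan(0.60467) = 31.16°.
True thickness = vertical thickness × cos δ = 23.4 × cos 31.16° = 20.0 ft.

20.0 ft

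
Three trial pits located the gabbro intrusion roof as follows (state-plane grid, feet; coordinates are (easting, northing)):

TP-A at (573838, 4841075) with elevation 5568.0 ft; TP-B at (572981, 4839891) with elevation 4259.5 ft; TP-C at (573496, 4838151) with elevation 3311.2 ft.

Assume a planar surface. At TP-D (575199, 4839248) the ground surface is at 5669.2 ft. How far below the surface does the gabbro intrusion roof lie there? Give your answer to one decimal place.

Two edge vectors: TP-A→TP-B = (-857, -1184, -1308.5), TP-A→TP-C = (-342, -2924, -2256.8).
Normal n = (TP-A→TP-B) × (TP-A→TP-C) = (-1154002.8, -1486570.6, 2100940).
So ∂z/∂E = −n_x/n_z = 0.549279275 and ∂z/∂N = −n_y/n_z = 0.707574038.
Intercept c from TP-A: 5568 − 315197.32 − 3425418.99 = −3735048.31.
At (575199, 4839248): z_contact = 315944.89 + 3424126.25 − 3735048.31 = 5022.83 ft.
Depth below ground = 5669.2 − 5022.83 = 646.4 ft.

646.4 ft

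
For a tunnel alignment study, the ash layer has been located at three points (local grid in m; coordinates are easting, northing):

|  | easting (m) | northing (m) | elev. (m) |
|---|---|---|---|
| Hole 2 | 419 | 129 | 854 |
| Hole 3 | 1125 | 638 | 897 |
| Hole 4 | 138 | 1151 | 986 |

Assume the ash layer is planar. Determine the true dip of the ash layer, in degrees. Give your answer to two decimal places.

7.11°

Two edge vectors: Hole 2→Hole 3 = (706, 509, 43), Hole 2→Hole 4 = (-281, 1022, 132).
Normal n = (Hole 2→Hole 3) × (Hole 2→Hole 4) = (23242, -105275, 864561).
So ∂z/∂easting = −n_x/n_z = −0.02688 and ∂z/∂northing = −n_y/n_z = 0.12177.
Gradient magnitude |∇z| = √(a² + b²) = √(0.00072 + 0.01483) = 0.12470.
True dip = arctan(0.12470) = 7.11°, dipping toward SSE (azimuth ≈ 168°).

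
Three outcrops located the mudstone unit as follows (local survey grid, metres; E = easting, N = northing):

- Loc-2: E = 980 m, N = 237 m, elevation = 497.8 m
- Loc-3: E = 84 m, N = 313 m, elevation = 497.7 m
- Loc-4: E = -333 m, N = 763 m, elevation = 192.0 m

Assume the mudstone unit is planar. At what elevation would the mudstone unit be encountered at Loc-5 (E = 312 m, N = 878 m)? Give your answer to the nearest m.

67 m

Two edge vectors: Loc-2→Loc-3 = (-896, 76, -0.1), Loc-2→Loc-4 = (-1313, 526, -305.8).
Normal n = (Loc-2→Loc-3) × (Loc-2→Loc-4) = (-23188.2, -273865.5, -371508).
So ∂z/∂E = −n_x/n_z = −0.06242 and ∂z/∂N = −n_y/n_z = −0.73717.
Intercept c from Loc-2: 497.8 + 61.17 + 174.71 = 733.68.
At (312, 878): z = −19.5 − 647.2 + 733.68 = 67.0 m.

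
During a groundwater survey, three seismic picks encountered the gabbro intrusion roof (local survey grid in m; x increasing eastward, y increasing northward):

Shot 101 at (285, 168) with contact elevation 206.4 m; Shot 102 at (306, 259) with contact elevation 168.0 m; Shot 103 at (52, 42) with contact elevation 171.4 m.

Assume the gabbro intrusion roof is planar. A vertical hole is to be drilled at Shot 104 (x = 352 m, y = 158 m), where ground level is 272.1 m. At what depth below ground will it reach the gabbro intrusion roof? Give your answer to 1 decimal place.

Two edge vectors: Shot 101→Shot 102 = (21, 91, -38.4), Shot 101→Shot 103 = (-233, -126, -35).
Normal n = (Shot 101→Shot 102) × (Shot 101→Shot 103) = (-8023.4, 9682.2, 18557).
So ∂z/∂x = −n_x/n_z = 0.43237 and ∂z/∂y = −n_y/n_z = −0.52175.
Intercept c from Shot 101: 206.4 − 123.22 + 87.65 = 170.83.
At (352, 158): z_contact = 152.19 − 82.44 + 170.83 = 240.59 m.
Depth below ground = 272.1 − 240.59 = 31.5 m.

31.5 m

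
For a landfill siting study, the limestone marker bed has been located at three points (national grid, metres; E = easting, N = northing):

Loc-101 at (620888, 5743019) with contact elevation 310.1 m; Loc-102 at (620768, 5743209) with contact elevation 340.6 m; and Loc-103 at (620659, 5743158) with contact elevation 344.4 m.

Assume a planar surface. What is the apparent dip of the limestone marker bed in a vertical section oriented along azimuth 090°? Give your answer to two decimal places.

Let the plane be z = a·E + b·N + c.
Loc-102−Loc-101: −120a + 190b = 30.5;  Loc-103−Loc-101: −229a + 139b = 34.3.
Solving gives a = −0.08489, b = 0.10691.
Unit vector along 090° is (sin 90°, cos 90°) = (1.0000, 0.0000).
Slope in that direction = a·(1.0000) + b·(0.0000) = −0.08489.
Apparent dip = arctan|0.08489| = 4.85° (true dip is 7.8°, so apparent ≤ true as expected).

4.85°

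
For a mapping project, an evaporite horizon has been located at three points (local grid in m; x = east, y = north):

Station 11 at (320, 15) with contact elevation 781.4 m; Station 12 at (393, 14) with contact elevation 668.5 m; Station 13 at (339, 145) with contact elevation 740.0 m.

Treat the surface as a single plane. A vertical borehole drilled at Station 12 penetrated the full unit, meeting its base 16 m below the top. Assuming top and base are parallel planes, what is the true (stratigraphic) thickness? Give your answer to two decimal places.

Two edge vectors: Station 11→Station 12 = (73, -1, -112.9), Station 11→Station 13 = (19, 130, -41.4).
Normal n = (Station 11→Station 12) × (Station 11→Station 13) = (14718.4, 877.1, 9509).
So ∂z/∂x = −n_x/n_z = −1.54784 and ∂z/∂y = −n_y/n_z = −0.09224.
|∇z| = √(a²+b²) = 1.55058, so dip δ = arctan(1.55058) = 57.18°.
True thickness = vertical thickness × cos δ = 16 × cos 57.18° = 8.67 m.

8.67 m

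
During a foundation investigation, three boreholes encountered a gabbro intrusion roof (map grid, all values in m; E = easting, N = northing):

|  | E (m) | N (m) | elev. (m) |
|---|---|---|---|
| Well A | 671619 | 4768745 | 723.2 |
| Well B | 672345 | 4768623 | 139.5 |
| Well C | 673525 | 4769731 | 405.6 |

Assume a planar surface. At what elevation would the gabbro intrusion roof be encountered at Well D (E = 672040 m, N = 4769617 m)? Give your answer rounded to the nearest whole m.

1261 m

Let the plane be z = a·E + b·N + c.
Well B−Well A: 726a − 122b = −583.7;  Well C−Well A: 1906a + 986b = −317.6.
Solving gives a = −0.64771840, b = 0.92997086.
Then c = 723.2 − a·671619 − b·4768745 = −3999050.68.
At (672040, 4769617): z = −435292.7 + 4435604.8 − 3999050.68 = 1261.4 m.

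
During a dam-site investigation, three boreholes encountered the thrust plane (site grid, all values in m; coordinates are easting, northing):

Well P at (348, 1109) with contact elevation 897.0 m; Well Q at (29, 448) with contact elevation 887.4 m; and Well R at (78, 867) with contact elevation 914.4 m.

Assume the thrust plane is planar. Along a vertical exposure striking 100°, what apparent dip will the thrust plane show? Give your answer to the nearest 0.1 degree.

Two edge vectors: Well P→Well Q = (-319, -661, -9.6), Well P→Well R = (-270, -242, 17.4).
Normal n = (Well P→Well Q) × (Well P→Well R) = (-13824.6, 8142.6, -101272).
So ∂z/∂easting = −n_x/n_z = −0.13651 and ∂z/∂northing = −n_y/n_z = 0.08040.
Unit vector along 100° is (sin 100°, cos 100°) = (0.9848, -0.1736).
Slope in that direction = a·(0.9848) + b·(-0.1736) = −0.14840.
Apparent dip = arctan|0.14840| = 8.4° (true dip is 9.0°, so apparent ≤ true as expected).

8.4°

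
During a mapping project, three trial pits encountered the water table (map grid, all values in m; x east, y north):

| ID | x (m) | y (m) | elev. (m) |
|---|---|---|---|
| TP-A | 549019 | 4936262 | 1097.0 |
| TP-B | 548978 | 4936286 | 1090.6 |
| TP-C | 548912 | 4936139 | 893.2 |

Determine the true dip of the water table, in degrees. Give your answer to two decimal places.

Two edge vectors: TP-A→TP-B = (-41, 24, -6.4), TP-A→TP-C = (-107, -123, -203.8).
Normal n = (TP-A→TP-B) × (TP-A→TP-C) = (-5678.4, -7671, 7611).
So ∂z/∂x = −n_x/n_z = 0.74608 and ∂z/∂y = −n_y/n_z = 1.00788.
Gradient magnitude |∇z| = √(a² + b²) = √(0.55663 + 1.01583) = 1.25398.
True dip = arctan(1.25398) = 51.43°, dipping toward SW (azimuth ≈ 217°).

51.43°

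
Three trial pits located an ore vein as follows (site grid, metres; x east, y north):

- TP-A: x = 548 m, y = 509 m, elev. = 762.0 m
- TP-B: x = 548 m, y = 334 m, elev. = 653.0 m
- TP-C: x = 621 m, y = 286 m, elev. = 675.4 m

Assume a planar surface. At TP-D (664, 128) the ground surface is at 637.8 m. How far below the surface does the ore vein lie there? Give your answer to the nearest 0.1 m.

Two edge vectors: TP-A→TP-B = (0, -175, -109), TP-A→TP-C = (73, -223, -86.6).
Normal n = (TP-A→TP-B) × (TP-A→TP-C) = (-9152, -7957, 12775).
So ∂z/∂x = −n_x/n_z = 0.71640 and ∂z/∂y = −n_y/n_z = 0.62286.
Intercept c from TP-A: 762 − 392.59 − 317.03 = 52.38.
At (664, 128): z_contact = 475.69 + 79.73 + 52.38 = 607.79 m.
Depth below ground = 637.8 − 607.79 = 30.0 m.

30.0 m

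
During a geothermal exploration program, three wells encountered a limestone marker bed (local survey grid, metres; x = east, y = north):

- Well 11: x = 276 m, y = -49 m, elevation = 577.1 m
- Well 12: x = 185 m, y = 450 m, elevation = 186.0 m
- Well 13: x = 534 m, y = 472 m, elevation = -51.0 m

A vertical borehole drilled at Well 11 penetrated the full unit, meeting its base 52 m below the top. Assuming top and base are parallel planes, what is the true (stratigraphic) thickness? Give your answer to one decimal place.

Two edge vectors: Well 11→Well 12 = (-91, 499, -391.1), Well 11→Well 13 = (258, 521, -628.1).
Normal n = (Well 11→Well 12) × (Well 11→Well 13) = (-109658.8, -158060.9, -176153).
So ∂z/∂x = −n_x/n_z = −0.62252 and ∂z/∂y = −n_y/n_z = −0.89729.
|∇z| = √(a²+b²) = 1.09209, so dip δ = arctan(1.09209) = 47.52°.
True thickness = vertical thickness × cos δ = 52 × cos 47.52° = 35.1 m.

35.1 m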